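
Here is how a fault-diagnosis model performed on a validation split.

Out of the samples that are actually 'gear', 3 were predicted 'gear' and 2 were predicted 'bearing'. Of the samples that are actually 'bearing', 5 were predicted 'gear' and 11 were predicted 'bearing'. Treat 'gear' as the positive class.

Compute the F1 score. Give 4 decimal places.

0.4615

Precision = TP/(TP+FP) = 3/8 = 0.3750
Recall = TP/(TP+FN) = 3/5 = 0.6000
F1 = 2·TP/(2·TP+FP+FN) = 6/13 = 0.4615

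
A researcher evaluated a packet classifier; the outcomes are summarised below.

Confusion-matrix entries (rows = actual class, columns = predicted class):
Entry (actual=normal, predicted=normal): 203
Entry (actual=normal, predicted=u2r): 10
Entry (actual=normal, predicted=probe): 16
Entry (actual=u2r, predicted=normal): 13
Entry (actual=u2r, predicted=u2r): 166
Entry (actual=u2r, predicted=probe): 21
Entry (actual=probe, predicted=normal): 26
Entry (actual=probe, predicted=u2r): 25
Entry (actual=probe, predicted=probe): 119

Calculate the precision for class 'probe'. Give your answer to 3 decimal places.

0.763

precision = TP/(TP+FP).
probe: TP=119, FP=16+21=37 → 119/156 = 0.7628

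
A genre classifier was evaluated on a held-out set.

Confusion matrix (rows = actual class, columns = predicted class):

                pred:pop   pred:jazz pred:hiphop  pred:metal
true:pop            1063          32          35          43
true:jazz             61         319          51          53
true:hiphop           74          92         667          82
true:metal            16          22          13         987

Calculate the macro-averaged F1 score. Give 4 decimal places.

Per-class F1 score (2·TP/(2·TP+FP+FN)):
  pop: TP=1063, FP=61+74+16=151, FN=32+35+43=110 → 2126/2387 = 0.89066
  jazz: TP=319, FP=32+92+22=146, FN=61+51+53=165 → 638/949 = 0.67229
  hiphop: TP=667, FP=35+51+13=99, FN=74+92+82=248 → 1334/1681 = 0.79358
  metal: TP=987, FP=43+53+82=178, FN=16+22+13=51 → 1974/2203 = 0.89605
Macro-F1 score = mean = (0.89066 + 0.67229 + 0.79358 + 0.89605) / 4 = 0.8131

0.8131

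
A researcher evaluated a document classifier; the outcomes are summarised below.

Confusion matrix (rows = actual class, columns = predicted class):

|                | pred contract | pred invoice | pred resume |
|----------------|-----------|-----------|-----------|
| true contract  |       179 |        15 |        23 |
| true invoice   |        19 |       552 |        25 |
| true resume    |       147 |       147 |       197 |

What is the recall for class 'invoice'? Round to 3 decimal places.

0.926

One-vs-rest for 'invoice': TP = diagonal; FP = other classes predicted 'invoice'; FN = 'invoice' predicted as other.
recall = TP/(TP+FN).
invoice: TP=552, FN=19+25=44 → 552/596 = 0.9262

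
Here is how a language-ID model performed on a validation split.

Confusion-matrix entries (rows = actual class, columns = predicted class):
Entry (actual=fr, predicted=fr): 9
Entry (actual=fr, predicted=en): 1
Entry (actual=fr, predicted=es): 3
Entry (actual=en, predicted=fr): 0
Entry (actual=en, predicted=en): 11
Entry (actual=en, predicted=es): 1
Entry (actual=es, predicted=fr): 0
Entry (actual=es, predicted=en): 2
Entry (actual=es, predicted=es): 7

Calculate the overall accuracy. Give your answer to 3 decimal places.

0.794

Accuracy = trace / total = (9+11+7=27) / 34 = 27/34 = 0.794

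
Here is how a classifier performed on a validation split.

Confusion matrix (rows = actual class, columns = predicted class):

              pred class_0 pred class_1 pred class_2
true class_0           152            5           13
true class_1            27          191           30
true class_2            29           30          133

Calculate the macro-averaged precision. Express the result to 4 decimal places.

Per-class precision (TP/(TP+FP)):
  class_0: TP=152, FP=27+29=56 → 152/208 = 0.73077
  class_1: TP=191, FP=5+30=35 → 191/226 = 0.84513
  class_2: TP=133, FP=13+30=43 → 133/176 = 0.75568
Macro-precision = mean = (0.73077 + 0.84513 + 0.75568) / 3 = 0.7772

0.7772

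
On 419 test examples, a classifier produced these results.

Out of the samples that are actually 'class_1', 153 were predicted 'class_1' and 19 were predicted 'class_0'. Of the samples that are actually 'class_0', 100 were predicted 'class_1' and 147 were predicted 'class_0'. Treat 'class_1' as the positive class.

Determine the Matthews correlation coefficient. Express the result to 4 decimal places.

MCC = (TP·TN − FP·FN) / √((TP+FP)(TP+FN)(TN+FP)(TN+FN))
Numerator = 153·147 − 100·19 = 20591
Denominator = √(253·172·247·166) = √1784243032 = 42240.3010
MCC = 20591 / 42240.3010 = 0.4875

0.4875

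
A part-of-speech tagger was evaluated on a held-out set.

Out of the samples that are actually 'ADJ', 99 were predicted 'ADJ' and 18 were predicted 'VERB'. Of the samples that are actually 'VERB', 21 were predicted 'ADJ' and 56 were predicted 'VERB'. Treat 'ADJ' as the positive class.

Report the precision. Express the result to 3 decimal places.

0.825

Precision = TP/(TP+FP) = 99/(99+21) = 99/120 = 0.825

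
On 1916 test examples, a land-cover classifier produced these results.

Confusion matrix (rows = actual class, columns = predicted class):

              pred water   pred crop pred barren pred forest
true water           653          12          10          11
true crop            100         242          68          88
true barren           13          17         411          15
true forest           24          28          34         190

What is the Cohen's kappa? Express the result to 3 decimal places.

0.697

Observed agreement pₒ = trace/N = 1496/1916 = 0.7808
Expected agreement pₑ = Σ (rowᵢ·colᵢ)/N² = (686·790 + 498·299 + 456·523 + 276·304)/1916² = 0.2760
κ = (pₒ − pₑ)/(1 − pₑ) = (0.7808 − 0.2760)/(1 − 0.2760) = 0.697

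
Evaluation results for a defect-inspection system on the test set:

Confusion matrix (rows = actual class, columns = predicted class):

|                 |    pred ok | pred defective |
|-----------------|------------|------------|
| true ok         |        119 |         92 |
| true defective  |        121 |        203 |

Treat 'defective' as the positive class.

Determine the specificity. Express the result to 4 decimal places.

0.5640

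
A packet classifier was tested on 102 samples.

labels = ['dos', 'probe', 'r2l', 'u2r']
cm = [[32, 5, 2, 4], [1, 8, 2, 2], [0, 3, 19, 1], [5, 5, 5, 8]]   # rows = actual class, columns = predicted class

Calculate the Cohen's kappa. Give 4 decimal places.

0.5245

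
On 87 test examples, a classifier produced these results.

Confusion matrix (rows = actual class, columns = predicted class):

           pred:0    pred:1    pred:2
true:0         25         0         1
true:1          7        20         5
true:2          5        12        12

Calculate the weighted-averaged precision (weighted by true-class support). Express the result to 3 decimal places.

Per-class precision (TP/(TP+FP)):
  0: TP=25, FP=7+5=12 → 25/37 = 0.6757
  1: TP=20, FP=0+12=12 → 20/32 = 0.6250
  2: TP=12, FP=1+5=6 → 12/18 = 0.6667
Weighted-precision = Σ (supportᵢ/N)·precisionᵢ with N=87: (26/87)·0.6757 + (32/87)·0.6250 + (29/87)·0.6667 = 0.654

0.654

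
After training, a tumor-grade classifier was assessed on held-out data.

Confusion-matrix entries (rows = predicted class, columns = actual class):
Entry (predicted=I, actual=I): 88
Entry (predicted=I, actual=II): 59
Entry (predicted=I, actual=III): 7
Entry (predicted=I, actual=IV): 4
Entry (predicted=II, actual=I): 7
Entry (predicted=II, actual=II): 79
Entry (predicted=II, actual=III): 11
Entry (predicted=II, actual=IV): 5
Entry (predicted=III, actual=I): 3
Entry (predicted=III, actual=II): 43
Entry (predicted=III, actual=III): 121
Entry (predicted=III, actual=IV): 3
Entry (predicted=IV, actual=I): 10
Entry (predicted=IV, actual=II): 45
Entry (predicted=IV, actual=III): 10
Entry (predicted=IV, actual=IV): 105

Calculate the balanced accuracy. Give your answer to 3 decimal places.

Balanced accuracy = mean of per-class recall.
  I: recall = 88/108 = 0.8148
  II: recall = 79/226 = 0.3496
  III: recall = 121/149 = 0.8121
  IV: recall = 105/117 = 0.8974
Mean = (0.8148 + 0.3496 + 0.8121 + 0.8974) / 4 = 0.718

0.718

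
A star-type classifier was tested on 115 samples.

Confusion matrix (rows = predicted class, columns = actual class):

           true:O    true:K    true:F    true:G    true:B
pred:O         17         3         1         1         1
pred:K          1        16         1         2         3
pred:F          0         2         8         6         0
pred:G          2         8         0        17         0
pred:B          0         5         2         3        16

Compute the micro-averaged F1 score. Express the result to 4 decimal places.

0.6435

Micro-averaging pools counts across classes: ΣTP=74, ΣFP=41, ΣFN=41.
Micro-F1 score = 2·TP/(2·TP+FP+FN) on pooled counts = 0.6435 (equals overall accuracy in single-label multiclass).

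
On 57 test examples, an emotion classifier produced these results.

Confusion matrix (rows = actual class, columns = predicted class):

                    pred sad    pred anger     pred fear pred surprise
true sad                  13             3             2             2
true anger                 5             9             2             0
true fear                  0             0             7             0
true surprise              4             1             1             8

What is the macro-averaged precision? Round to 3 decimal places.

0.667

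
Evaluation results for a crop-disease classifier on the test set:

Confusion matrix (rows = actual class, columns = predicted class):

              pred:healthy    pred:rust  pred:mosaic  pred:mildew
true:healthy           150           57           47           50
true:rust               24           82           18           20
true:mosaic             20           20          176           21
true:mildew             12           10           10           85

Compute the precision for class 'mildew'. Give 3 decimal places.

0.483

One-vs-rest for 'mildew': TP = diagonal; FP = other classes predicted 'mildew'; FN = 'mildew' predicted as other.
precision = TP/(TP+FP).
mildew: TP=85, FP=50+20+21=91 → 85/176 = 0.4830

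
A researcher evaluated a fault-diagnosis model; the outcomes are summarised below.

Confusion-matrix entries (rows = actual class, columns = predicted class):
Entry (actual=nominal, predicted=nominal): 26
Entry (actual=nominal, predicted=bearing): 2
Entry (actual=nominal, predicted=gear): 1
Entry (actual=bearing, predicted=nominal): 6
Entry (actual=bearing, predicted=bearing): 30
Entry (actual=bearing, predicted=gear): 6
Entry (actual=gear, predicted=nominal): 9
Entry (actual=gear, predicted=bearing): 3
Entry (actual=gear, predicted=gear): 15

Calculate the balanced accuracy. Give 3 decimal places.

0.722

Balanced accuracy = mean of per-class recall.
  nominal: recall = 26/29 = 0.8966
  bearing: recall = 30/42 = 0.7143
  gear: recall = 15/27 = 0.5556
Mean = (0.8966 + 0.7143 + 0.5556) / 3 = 0.722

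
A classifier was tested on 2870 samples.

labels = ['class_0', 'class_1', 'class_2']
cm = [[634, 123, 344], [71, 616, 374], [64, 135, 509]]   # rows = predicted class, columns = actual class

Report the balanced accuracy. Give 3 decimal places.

0.648

Balanced accuracy = mean of per-class recall.
  class_0: recall = 634/769 = 0.8244
  class_1: recall = 616/874 = 0.7048
  class_2: recall = 509/1227 = 0.4148
Mean = (0.8244 + 0.7048 + 0.4148) / 3 = 0.648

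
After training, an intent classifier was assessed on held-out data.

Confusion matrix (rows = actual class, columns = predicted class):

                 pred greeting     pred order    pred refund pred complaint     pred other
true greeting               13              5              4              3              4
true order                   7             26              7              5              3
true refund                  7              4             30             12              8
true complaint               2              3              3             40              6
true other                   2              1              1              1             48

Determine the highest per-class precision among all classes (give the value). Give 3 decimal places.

Per-class precision (TP/(TP+FP)):
  greeting: TP=13, FP=7+7+2+2=18 → 13/31 = 0.4194
  order: TP=26, FP=5+4+3+1=13 → 26/39 = 0.6667
  refund: TP=30, FP=4+7+3+1=15 → 30/45 = 0.6667
  complaint: TP=40, FP=3+5+12+1=21 → 40/61 = 0.6557
  other: TP=48, FP=4+3+8+6=21 → 48/69 = 0.6957
Highest is class 'other' with precision = 0.696.

0.696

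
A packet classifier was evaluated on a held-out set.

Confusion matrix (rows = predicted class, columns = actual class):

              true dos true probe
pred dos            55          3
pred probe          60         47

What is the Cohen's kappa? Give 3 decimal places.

0.316

Observed agreement pₒ = trace/N = 102/165 = 0.6182
Expected agreement pₑ = Σ (rowᵢ·colᵢ)/N² = (115·58 + 50·107)/165² = 0.4415
κ = (pₒ − pₑ)/(1 − pₑ) = (0.6182 − 0.4415)/(1 − 0.4415) = 0.316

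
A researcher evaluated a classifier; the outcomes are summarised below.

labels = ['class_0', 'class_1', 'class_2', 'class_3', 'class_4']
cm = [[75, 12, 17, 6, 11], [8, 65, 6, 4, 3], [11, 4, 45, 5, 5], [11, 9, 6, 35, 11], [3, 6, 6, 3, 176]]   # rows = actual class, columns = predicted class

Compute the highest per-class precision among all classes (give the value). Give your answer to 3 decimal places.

0.854

Per-class precision (TP/(TP+FP)):
  class_0: TP=75, FP=8+11+11+3=33 → 75/108 = 0.6944
  class_1: TP=65, FP=12+4+9+6=31 → 65/96 = 0.6771
  class_2: TP=45, FP=17+6+6+6=35 → 45/80 = 0.5625
  class_3: TP=35, FP=6+4+5+3=18 → 35/53 = 0.6604
  class_4: TP=176, FP=11+3+5+11=30 → 176/206 = 0.8544
Highest is class 'class_4' with precision = 0.854.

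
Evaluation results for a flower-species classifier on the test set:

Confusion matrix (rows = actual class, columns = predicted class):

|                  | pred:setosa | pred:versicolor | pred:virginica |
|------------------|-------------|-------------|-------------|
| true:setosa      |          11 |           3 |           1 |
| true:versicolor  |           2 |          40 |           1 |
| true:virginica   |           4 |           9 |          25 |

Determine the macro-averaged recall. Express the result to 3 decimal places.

Per-class recall (TP/(TP+FN)):
  setosa: TP=11, FN=3+1=4 → 11/15 = 0.7333
  versicolor: TP=40, FN=2+1=3 → 40/43 = 0.9302
  virginica: TP=25, FN=4+9=13 → 25/38 = 0.6579
Macro-recall = mean = (0.7333 + 0.9302 + 0.6579) / 3 = 0.774

0.774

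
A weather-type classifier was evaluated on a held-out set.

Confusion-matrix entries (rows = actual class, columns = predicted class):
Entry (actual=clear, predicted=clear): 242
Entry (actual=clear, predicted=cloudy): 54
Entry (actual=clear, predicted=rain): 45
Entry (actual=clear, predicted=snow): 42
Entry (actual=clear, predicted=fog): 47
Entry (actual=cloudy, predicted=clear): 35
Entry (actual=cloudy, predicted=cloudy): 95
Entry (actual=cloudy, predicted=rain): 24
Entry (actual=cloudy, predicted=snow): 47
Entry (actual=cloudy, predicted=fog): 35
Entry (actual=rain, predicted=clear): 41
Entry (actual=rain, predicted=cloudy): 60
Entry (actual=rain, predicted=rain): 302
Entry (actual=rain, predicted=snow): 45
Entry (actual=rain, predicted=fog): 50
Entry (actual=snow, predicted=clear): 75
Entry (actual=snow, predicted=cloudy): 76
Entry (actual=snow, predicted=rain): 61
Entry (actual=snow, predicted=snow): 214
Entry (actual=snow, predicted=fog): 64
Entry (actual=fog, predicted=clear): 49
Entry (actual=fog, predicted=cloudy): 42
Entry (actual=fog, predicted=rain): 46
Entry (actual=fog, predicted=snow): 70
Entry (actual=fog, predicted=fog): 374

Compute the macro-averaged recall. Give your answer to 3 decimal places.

Per-class recall (TP/(TP+FN)):
  clear: TP=242, FN=54+45+42+47=188 → 242/430 = 0.5628
  cloudy: TP=95, FN=35+24+47+35=141 → 95/236 = 0.4025
  rain: TP=302, FN=41+60+45+50=196 → 302/498 = 0.6064
  snow: TP=214, FN=75+76+61+64=276 → 214/490 = 0.4367
  fog: TP=374, FN=49+42+46+70=207 → 374/581 = 0.6437
Macro-recall = mean = (0.5628 + 0.4025 + 0.6064 + 0.4367 + 0.6437) / 5 = 0.530

0.530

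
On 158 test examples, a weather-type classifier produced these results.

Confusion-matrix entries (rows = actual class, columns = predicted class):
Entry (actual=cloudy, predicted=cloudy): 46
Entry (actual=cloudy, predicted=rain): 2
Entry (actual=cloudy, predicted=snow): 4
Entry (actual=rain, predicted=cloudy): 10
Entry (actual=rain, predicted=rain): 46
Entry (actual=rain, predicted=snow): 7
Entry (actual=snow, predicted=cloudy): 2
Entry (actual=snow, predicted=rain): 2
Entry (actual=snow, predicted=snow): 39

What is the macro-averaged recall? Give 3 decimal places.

Per-class recall (TP/(TP+FN)):
  cloudy: TP=46, FN=2+4=6 → 46/52 = 0.8846
  rain: TP=46, FN=10+7=17 → 46/63 = 0.7302
  snow: TP=39, FN=2+2=4 → 39/43 = 0.9070
Macro-recall = mean = (0.8846 + 0.7302 + 0.9070) / 3 = 0.841

0.841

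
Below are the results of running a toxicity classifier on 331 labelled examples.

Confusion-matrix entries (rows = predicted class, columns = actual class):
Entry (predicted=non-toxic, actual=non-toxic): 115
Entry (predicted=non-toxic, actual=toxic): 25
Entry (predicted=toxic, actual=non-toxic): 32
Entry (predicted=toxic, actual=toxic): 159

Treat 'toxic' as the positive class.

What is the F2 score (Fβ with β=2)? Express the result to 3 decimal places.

0.858

Fβ = (1+β²)·TP / ((1+β²)·TP + β²·FN + FP), with β²=4
= 5·159 / (5·159 + 4·25 + 32) = 0.858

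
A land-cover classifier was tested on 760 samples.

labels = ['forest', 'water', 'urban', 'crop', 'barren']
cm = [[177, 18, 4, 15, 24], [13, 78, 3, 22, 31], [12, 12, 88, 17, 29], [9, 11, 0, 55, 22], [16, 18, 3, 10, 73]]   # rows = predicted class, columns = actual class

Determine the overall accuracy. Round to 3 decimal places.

0.620

Accuracy = trace / total = (177+78+88+55+73=471) / 760 = 471/760 = 0.620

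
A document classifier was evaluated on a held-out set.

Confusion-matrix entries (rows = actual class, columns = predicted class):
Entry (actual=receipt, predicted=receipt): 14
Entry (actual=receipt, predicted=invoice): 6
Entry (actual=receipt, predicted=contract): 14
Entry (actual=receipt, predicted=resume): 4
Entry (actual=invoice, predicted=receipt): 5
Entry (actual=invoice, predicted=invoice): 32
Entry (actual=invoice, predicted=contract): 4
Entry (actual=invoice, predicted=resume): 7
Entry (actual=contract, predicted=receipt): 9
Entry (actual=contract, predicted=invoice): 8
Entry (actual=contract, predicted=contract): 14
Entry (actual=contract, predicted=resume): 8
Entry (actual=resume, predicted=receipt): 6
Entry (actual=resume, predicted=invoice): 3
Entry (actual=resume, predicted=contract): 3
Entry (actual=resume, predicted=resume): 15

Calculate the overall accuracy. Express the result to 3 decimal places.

Accuracy = trace / total = (14+32+14+15=75) / 152 = 75/152 = 0.493

0.493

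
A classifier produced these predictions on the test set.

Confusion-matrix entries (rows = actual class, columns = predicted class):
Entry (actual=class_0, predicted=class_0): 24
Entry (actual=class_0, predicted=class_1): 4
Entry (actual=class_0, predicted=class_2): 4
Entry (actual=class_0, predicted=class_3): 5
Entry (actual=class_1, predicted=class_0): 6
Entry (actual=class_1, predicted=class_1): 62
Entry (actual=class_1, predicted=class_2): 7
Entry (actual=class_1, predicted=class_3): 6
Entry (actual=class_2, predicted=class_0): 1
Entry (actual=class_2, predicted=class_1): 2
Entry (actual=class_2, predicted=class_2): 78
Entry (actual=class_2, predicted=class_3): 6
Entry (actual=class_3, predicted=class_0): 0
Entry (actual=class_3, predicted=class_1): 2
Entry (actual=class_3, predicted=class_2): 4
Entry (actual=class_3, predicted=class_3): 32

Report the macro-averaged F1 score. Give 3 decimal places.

Per-class F1 score (2·TP/(2·TP+FP+FN)):
  class_0: TP=24, FP=6+1+0=7, FN=4+4+5=13 → 48/68 = 0.7059
  class_1: TP=62, FP=4+2+2=8, FN=6+7+6=19 → 124/151 = 0.8212
  class_2: TP=78, FP=4+7+4=15, FN=1+2+6=9 → 156/180 = 0.8667
  class_3: TP=32, FP=5+6+6=17, FN=0+2+4=6 → 64/87 = 0.7356
Macro-F1 score = mean = (0.7059 + 0.8212 + 0.8667 + 0.7356) / 4 = 0.782

0.782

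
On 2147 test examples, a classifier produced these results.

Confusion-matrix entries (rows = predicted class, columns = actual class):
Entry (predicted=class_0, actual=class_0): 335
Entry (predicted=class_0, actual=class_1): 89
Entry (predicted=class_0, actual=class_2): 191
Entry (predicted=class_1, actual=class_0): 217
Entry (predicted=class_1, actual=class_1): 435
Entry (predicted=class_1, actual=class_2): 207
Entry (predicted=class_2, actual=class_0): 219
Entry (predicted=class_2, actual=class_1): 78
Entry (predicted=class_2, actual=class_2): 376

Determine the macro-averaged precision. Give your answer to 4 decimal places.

Per-class precision (TP/(TP+FP)):
  class_0: TP=335, FP=89+191=280 → 335/615 = 0.54472
  class_1: TP=435, FP=217+207=424 → 435/859 = 0.50640
  class_2: TP=376, FP=219+78=297 → 376/673 = 0.55869
Macro-precision = mean = (0.54472 + 0.50640 + 0.55869) / 3 = 0.5366

0.5366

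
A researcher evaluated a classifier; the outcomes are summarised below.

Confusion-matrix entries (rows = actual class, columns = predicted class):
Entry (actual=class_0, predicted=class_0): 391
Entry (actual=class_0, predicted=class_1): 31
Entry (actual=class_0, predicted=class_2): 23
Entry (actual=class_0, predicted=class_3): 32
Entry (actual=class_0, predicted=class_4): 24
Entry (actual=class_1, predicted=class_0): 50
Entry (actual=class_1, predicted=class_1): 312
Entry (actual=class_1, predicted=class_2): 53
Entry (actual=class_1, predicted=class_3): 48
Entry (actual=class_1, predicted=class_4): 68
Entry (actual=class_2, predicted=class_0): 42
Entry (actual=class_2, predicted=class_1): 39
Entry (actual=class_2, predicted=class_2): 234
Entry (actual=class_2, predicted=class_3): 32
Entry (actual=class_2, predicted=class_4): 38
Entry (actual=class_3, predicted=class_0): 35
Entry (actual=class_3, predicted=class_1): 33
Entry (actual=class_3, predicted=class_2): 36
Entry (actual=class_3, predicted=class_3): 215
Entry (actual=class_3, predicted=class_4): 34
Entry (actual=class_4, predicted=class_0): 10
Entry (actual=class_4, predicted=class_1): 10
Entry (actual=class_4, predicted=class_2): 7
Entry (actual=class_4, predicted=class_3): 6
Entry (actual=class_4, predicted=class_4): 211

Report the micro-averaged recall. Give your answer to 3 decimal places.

0.677

Micro-averaging pools counts across classes: ΣTP=1363, ΣFP=651, ΣFN=651.
Micro-recall = TP/(TP+FN) on pooled counts = 0.677 (equals overall accuracy in single-label multiclass).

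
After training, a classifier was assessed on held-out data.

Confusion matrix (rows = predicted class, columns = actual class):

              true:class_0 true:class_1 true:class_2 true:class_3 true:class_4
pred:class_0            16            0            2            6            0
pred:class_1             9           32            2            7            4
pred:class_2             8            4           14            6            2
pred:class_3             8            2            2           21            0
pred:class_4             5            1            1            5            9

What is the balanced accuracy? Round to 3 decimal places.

Balanced accuracy = mean of per-class recall.
  class_0: recall = 16/46 = 0.3478
  class_1: recall = 32/39 = 0.8205
  class_2: recall = 14/21 = 0.6667
  class_3: recall = 21/45 = 0.4667
  class_4: recall = 9/15 = 0.6000
Mean = (0.3478 + 0.8205 + 0.6667 + 0.4667 + 0.6000) / 5 = 0.580

0.580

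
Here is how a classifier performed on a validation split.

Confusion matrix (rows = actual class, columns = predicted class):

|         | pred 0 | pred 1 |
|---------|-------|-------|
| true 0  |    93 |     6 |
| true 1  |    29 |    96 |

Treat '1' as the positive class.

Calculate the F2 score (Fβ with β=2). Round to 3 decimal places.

0.797

Fβ = (1+β²)·TP / ((1+β²)·TP + β²·FN + FP), with β²=4
= 5·96 / (5·96 + 4·29 + 6) = 0.797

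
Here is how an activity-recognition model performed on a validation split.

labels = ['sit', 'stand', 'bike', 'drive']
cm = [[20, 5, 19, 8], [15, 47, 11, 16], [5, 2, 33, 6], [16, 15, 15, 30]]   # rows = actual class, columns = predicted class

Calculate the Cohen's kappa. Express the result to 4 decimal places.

0.3269

Observed agreement pₒ = trace/N = 130/263 = 0.49430
Expected agreement pₑ = Σ (rowᵢ·colᵢ)/N² = (52·56 + 89·69 + 46·78 + 76·60)/263² = 0.24868
κ = (pₒ − pₑ)/(1 − pₑ) = (0.49430 − 0.24868)/(1 − 0.24868) = 0.3269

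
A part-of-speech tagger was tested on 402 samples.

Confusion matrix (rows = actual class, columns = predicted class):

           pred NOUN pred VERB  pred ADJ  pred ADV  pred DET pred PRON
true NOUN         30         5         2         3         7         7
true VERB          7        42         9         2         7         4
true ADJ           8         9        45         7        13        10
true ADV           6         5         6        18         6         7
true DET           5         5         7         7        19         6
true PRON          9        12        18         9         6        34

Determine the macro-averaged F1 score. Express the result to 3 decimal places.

Per-class F1 score (2·TP/(2·TP+FP+FN)):
  NOUN: TP=30, FP=7+8+6+5+9=35, FN=5+2+3+7+7=24 → 60/119 = 0.5042
  VERB: TP=42, FP=5+9+5+5+12=36, FN=7+9+2+7+4=29 → 84/149 = 0.5638
  ADJ: TP=45, FP=2+9+6+7+18=42, FN=8+9+7+13+10=47 → 90/179 = 0.5028
  ADV: TP=18, FP=3+2+7+7+9=28, FN=6+5+6+6+7=30 → 36/94 = 0.3830
  DET: TP=19, FP=7+7+13+6+6=39, FN=5+5+7+7+6=30 → 38/107 = 0.3551
  PRON: TP=34, FP=7+4+10+7+6=34, FN=9+12+18+9+6=54 → 68/156 = 0.4359
Macro-F1 score = mean = (0.5042 + 0.5638 + 0.5028 + 0.3830 + 0.3551 + 0.4359) / 6 = 0.457

0.457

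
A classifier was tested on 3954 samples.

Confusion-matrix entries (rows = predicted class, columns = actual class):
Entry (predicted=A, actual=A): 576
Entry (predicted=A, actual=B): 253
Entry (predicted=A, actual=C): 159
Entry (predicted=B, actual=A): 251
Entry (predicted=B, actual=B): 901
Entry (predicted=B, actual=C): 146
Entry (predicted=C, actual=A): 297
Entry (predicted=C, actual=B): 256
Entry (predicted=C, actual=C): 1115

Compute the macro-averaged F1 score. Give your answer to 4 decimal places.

0.6443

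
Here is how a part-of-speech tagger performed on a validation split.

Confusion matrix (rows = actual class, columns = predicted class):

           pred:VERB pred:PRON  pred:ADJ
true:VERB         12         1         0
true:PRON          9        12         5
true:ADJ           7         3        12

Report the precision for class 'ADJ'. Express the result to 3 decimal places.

0.706

Treat 'ADJ' as positive and all other classes as negative.
precision = TP/(TP+FP).
ADJ: TP=12, FP=0+5=5 → 12/17 = 0.7059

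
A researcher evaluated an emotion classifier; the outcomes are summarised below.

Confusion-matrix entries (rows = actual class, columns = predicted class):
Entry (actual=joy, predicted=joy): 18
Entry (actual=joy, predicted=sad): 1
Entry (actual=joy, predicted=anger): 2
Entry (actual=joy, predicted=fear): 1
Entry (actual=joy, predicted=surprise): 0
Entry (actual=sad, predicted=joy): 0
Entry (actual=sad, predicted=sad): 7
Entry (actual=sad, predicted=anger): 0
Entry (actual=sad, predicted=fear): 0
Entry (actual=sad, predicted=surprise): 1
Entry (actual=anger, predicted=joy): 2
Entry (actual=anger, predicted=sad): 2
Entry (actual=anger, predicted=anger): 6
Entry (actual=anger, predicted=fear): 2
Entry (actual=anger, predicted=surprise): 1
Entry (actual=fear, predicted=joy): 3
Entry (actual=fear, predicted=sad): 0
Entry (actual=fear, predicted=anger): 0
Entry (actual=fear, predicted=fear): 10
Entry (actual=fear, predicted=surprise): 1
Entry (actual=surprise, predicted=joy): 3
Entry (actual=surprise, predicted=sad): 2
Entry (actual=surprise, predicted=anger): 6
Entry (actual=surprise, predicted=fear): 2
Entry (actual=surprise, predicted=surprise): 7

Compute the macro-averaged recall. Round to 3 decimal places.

Per-class recall (TP/(TP+FN)):
  joy: TP=18, FN=1+2+1+0=4 → 18/22 = 0.8182
  sad: TP=7, FN=0+0+0+1=1 → 7/8 = 0.8750
  anger: TP=6, FN=2+2+2+1=7 → 6/13 = 0.4615
  fear: TP=10, FN=3+0+0+1=4 → 10/14 = 0.7143
  surprise: TP=7, FN=3+2+6+2=13 → 7/20 = 0.3500
Macro-recall = mean = (0.8182 + 0.8750 + 0.4615 + 0.7143 + 0.3500) / 5 = 0.644

0.644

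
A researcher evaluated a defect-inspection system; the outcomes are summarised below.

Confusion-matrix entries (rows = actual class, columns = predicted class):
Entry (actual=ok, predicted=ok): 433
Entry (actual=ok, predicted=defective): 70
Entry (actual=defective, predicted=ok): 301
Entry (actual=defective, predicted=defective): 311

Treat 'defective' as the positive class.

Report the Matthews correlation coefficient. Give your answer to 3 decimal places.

0.387

MCC = (TP·TN − FP·FN) / √((TP+FP)(TP+FN)(TN+FP)(TN+FN))
Numerator = 311·433 − 70·301 = 113593
Denominator = √(381·612·503·734) = √86087568744 = 293406.8315
MCC = 113593 / 293406.8315 = 0.387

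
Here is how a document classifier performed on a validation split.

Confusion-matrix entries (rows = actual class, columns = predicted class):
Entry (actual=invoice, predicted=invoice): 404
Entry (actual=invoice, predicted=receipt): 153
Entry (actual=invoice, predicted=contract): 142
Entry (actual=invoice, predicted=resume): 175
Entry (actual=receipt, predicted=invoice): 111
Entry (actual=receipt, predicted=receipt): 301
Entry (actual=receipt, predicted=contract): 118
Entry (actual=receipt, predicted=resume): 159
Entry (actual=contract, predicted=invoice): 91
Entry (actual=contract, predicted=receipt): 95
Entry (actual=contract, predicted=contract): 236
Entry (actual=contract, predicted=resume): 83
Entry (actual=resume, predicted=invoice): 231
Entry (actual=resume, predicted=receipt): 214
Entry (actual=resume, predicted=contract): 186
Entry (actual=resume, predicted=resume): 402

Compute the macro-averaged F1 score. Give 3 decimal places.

0.430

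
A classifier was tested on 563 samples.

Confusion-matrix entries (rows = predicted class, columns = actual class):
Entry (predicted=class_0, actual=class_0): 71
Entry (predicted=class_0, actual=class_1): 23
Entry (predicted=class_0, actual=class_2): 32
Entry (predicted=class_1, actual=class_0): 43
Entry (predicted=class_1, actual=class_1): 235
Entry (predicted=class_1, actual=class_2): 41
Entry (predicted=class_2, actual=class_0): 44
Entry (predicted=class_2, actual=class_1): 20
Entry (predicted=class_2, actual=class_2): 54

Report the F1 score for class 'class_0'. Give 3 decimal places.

0.500

Take TP from the diagonal, FP from the rest of the 'class_0' prediction marginal, FN from the rest of the 'class_0' actual marginal.
F1 score = 2·TP/(2·TP+FP+FN).
class_0: TP=71, FP=23+32=55, FN=43+44=87 → 142/284 = 0.5000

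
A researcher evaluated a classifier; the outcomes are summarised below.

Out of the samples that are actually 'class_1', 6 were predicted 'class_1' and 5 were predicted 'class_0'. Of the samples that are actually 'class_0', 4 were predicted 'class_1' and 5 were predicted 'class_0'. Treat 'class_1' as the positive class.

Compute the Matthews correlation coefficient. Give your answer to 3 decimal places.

MCC = (TP·TN − FP·FN) / √((TP+FP)(TP+FN)(TN+FP)(TN+FN))
Numerator = 6·5 − 4·5 = 10
Denominator = √(10·11·9·10) = √9900 = 99.4987
MCC = 10 / 99.4987 = 0.101

0.101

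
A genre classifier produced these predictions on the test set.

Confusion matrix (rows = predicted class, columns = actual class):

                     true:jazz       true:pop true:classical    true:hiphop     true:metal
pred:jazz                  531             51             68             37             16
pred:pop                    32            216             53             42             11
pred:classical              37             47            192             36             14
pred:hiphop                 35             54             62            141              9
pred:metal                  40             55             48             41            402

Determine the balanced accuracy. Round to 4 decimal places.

0.6231

Balanced accuracy = mean of per-class recall.
  jazz: recall = 531/675 = 0.78667
  pop: recall = 216/423 = 0.51064
  classical: recall = 192/423 = 0.45390
  hiphop: recall = 141/297 = 0.47475
  metal: recall = 402/452 = 0.88938
Mean = (0.78667 + 0.51064 + 0.45390 + 0.47475 + 0.88938) / 5 = 0.6231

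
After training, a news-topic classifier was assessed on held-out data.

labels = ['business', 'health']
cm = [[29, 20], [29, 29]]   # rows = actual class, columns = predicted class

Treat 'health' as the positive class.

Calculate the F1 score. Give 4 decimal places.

Precision = TP/(TP+FP) = 29/49 = 0.5918
Recall = TP/(TP+FN) = 29/58 = 0.5000
F1 = 2·TP/(2·TP+FP+FN) = 58/107 = 0.5421

0.5421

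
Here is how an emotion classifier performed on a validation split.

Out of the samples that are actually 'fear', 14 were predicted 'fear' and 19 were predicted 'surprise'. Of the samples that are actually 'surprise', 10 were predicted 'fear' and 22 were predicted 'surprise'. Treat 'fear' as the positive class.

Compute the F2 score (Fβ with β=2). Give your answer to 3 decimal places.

0.449

Fβ = (1+β²)·TP / ((1+β²)·TP + β²·FN + FP), with β²=4
= 5·14 / (5·14 + 4·19 + 10) = 0.449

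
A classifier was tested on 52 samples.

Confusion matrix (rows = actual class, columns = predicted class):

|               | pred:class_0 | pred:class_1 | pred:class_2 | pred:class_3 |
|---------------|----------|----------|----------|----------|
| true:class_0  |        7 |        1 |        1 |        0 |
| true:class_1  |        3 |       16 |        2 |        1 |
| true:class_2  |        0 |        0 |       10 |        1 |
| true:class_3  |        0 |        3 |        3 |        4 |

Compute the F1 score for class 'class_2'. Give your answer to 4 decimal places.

Take TP from the diagonal, FP from the rest of the 'class_2' prediction marginal, FN from the rest of the 'class_2' actual marginal.
F1 score = 2·TP/(2·TP+FP+FN).
class_2: TP=10, FP=1+2+3=6, FN=0+0+1=1 → 20/27 = 0.74074

0.7407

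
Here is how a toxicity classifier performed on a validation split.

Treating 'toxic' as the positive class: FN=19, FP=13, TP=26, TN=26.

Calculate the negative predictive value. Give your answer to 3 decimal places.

NPV = TN/(TN+FN) = 26/(26+19) = 0.578

0.578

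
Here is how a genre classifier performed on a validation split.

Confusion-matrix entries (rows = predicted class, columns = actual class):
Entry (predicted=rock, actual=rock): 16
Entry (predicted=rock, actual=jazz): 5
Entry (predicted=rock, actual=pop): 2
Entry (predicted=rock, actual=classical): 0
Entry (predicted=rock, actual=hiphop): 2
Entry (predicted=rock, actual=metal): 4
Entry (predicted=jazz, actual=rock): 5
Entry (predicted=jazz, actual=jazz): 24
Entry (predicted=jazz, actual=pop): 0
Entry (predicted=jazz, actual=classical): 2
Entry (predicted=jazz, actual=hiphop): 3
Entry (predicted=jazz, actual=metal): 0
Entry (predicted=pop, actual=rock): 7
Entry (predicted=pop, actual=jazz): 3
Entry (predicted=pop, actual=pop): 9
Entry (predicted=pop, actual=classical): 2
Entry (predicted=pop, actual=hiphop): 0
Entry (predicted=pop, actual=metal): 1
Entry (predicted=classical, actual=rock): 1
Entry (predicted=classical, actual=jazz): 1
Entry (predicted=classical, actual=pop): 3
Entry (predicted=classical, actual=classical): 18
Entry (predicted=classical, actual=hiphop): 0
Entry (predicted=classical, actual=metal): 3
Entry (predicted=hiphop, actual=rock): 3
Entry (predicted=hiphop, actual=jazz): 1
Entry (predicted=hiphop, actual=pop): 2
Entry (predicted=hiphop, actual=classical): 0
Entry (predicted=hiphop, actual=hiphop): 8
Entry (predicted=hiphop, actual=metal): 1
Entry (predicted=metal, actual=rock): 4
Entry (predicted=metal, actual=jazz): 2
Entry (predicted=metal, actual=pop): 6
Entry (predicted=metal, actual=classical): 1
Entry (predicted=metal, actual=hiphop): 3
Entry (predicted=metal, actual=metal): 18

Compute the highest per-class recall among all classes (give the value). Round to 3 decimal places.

0.783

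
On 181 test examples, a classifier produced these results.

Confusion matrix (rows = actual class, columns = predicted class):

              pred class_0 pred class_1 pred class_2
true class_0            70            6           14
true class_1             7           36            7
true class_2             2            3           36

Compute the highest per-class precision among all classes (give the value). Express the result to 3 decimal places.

Per-class precision (TP/(TP+FP)):
  class_0: TP=70, FP=7+2=9 → 70/79 = 0.8861
  class_1: TP=36, FP=6+3=9 → 36/45 = 0.8000
  class_2: TP=36, FP=14+7=21 → 36/57 = 0.6316
Highest is class 'class_0' with precision = 0.886.

0.886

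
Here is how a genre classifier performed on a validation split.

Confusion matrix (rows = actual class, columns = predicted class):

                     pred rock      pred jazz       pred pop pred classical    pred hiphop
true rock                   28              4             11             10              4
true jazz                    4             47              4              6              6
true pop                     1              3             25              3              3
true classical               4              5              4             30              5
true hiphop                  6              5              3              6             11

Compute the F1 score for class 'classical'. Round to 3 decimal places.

F1 score = 2·TP/(2·TP+FP+FN).
classical: TP=30, FP=10+6+3+6=25, FN=4+5+4+5=18 → 60/103 = 0.5825

0.583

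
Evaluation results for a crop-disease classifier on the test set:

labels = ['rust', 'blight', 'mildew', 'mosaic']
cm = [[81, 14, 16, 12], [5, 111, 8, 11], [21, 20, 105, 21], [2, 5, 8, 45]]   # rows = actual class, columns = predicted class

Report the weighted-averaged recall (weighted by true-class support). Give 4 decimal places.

0.7052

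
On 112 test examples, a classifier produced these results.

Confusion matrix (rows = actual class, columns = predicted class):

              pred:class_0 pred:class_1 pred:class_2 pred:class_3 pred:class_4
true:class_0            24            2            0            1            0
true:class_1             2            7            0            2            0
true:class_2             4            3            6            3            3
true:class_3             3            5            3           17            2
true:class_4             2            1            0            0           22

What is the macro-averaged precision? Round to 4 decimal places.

0.6590

Per-class precision (TP/(TP+FP)):
  class_0: TP=24, FP=2+4+3+2=11 → 24/35 = 0.68571
  class_1: TP=7, FP=2+3+5+1=11 → 7/18 = 0.38889
  class_2: TP=6, FP=0+0+3+0=3 → 6/9 = 0.66667
  class_3: TP=17, FP=1+2+3+0=6 → 17/23 = 0.73913
  class_4: TP=22, FP=0+0+3+2=5 → 22/27 = 0.81481
Macro-precision = mean = (0.68571 + 0.38889 + 0.66667 + 0.73913 + 0.81481) / 5 = 0.6590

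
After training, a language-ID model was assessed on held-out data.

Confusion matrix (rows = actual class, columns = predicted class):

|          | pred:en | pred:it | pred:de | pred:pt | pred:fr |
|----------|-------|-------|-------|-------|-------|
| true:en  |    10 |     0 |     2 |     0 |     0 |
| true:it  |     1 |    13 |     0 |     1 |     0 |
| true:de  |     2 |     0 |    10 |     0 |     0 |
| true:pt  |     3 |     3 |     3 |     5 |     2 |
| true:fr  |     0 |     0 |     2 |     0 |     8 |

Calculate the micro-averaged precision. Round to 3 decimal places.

0.708

Micro-averaging pools counts across classes: ΣTP=46, ΣFP=19, ΣFN=19.
Micro-precision = TP/(TP+FP) on pooled counts = 0.708 (equals overall accuracy in single-label multiclass).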